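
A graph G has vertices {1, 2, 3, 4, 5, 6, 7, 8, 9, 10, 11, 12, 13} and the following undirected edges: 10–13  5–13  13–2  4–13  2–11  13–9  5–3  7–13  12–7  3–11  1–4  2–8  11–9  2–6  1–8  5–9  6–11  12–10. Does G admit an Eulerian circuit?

No

Degrees: 1:2, 2:4, 3:2, 4:2, 5:3, 6:2, 7:2, 8:2, 9:3, 10:2, 11:4, 12:2, 13:6
Vertices with odd degree: 5, 9. An Eulerian circuit requires all degrees even.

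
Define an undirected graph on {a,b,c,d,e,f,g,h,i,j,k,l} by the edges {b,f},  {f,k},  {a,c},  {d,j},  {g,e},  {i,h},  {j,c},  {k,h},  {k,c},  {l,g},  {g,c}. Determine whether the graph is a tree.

Yes

The graph has 12 vertices and 11 edges.
It is connected with exactly 11 edges, hence acyclic — it is a tree.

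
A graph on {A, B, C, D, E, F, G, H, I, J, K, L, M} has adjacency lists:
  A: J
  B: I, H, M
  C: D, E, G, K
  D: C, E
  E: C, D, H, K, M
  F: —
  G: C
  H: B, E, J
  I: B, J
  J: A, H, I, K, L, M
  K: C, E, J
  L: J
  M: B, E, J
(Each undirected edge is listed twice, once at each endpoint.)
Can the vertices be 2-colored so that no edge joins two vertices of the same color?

No

K-C-E-K is an odd cycle (length 3), and a bipartite graph can contain only even cycles.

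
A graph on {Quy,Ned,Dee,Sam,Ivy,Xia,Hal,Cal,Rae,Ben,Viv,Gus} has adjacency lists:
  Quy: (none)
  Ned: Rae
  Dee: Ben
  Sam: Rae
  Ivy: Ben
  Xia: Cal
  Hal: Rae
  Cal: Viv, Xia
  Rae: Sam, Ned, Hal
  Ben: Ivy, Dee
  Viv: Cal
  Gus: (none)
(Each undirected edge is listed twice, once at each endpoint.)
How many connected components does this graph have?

5

Component: {Quy}
Component: {Gus}
Component: {Dee, Ivy, Ben}
Component: {Xia, Cal, Viv}
Component: {Ned, Sam, Hal, Rae}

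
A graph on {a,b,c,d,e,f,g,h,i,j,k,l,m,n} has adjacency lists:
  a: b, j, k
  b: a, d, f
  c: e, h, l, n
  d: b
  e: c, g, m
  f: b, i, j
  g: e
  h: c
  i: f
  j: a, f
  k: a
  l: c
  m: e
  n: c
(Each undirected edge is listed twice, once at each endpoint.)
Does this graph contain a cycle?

|V| = 14, |E| = 13, number of components = 2.
Since 13 > 14 - 2, a cycle must exist; for instance a-b-f-j-a.

Yes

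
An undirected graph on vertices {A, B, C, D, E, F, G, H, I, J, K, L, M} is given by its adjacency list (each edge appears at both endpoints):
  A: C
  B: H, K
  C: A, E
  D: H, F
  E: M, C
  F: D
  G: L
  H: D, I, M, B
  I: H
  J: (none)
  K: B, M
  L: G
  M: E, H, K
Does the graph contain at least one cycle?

The graph has 13 vertices, 11 edges, and 3 connected components.
One cycle is M-H-B-K-M.

Yes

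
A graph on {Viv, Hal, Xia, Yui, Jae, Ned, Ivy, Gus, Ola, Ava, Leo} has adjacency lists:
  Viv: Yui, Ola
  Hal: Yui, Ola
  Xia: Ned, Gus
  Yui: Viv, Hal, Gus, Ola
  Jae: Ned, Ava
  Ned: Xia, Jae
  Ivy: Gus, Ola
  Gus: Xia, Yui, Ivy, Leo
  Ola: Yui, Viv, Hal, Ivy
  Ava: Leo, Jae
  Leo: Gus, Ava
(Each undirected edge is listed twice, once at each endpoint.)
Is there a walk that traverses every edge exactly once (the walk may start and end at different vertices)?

Degrees: Viv:2, Hal:2, Xia:2, Yui:4, Jae:2, Ned:2, Ivy:2, Gus:4, Ola:4, Ava:2, Leo:2
Odd-degree vertices: none (0 total).
The non-isolated vertices are connected and exactly 0 have odd degree, so an Eulerian trail exists.

Yes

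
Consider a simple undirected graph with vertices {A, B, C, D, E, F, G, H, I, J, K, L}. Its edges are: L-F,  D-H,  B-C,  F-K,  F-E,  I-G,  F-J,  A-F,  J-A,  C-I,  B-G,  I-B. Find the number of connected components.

Component: {D, H}
Component: {B, C, G, I}
Component: {A, E, F, J, K, L}

3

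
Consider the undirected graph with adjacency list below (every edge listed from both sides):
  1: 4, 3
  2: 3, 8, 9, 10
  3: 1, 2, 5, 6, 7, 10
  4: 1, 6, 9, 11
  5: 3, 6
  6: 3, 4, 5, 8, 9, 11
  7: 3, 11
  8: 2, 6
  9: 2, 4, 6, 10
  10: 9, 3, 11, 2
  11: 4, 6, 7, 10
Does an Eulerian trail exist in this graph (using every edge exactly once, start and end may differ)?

Degrees: 1:2, 2:4, 3:6, 4:4, 5:2, 6:6, 7:2, 8:2, 9:4, 10:4, 11:4
Odd-degree vertices: none (0 total).
The non-isolated vertices are connected and exactly 0 have odd degree, so an Eulerian trail exists.

Yes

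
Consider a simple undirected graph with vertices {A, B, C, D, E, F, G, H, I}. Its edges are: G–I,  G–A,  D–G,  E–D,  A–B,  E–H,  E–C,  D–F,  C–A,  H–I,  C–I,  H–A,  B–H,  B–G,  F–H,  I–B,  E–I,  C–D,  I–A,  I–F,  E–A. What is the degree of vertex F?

3

Neighbors of F: D, H, I.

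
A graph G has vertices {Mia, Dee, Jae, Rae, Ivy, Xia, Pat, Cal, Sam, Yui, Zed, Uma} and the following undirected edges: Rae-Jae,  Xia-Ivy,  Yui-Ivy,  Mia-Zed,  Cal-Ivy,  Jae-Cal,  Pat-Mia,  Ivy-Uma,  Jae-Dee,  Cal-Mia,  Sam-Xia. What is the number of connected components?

1

Component: {Mia, Dee, Jae, Rae, Ivy, Xia, Pat, Cal, Sam, Yui, Zed, Uma}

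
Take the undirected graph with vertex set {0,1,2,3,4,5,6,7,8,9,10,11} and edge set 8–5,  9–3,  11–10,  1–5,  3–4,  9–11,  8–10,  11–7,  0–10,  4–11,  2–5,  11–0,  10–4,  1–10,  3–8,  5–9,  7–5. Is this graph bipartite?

The cycle 0-10-11-0 has length 3, which is odd, so the graph is not bipartite.

No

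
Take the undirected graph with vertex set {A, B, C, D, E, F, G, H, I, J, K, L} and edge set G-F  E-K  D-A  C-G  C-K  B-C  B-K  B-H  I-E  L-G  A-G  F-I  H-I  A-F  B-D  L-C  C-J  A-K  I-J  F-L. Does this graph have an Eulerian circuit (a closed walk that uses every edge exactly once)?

No

Degrees: A:4, B:4, C:5, D:2, E:2, F:4, G:4, H:2, I:4, J:2, K:4, L:3
C, L have odd degree; an Eulerian circuit needs every degree to be even, so none exists.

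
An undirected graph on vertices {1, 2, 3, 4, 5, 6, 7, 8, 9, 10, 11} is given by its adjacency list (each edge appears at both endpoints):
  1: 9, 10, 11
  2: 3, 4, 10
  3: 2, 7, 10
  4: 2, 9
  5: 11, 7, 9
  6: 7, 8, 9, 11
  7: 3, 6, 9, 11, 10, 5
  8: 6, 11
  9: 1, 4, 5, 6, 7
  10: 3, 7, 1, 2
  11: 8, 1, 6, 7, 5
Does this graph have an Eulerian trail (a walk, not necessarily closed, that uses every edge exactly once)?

Degrees: 1:3, 2:3, 3:3, 4:2, 5:3, 6:4, 7:6, 8:2, 9:5, 10:4, 11:5
Odd-degree vertices: 1, 2, 3, 5, 9, 11 (6 total).
An Eulerian trail requires 0 or 2 odd-degree vertices; here there are 6.

No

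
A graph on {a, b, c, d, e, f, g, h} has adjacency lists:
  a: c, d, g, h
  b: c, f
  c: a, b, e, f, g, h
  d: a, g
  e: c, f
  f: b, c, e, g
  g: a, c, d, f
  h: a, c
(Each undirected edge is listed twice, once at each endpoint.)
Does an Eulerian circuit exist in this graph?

Yes

Degrees: a:4, b:2, c:6, d:2, e:2, f:4, g:4, h:2
Every vertex has even degree and the edges form a single connected piece, so an Eulerian circuit exists.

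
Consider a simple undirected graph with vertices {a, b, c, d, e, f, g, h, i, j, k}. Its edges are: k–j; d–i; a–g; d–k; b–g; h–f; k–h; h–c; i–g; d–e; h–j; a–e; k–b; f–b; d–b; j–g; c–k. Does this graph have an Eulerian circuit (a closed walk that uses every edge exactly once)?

No

Degrees: a:2, b:4, c:2, d:4, e:2, f:2, g:4, h:4, i:2, j:3, k:5
Vertices with odd degree: j, k. An Eulerian circuit requires all degrees even.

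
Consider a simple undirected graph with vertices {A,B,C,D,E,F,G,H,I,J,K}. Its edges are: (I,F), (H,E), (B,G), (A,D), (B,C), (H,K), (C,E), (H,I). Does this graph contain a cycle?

The graph has 11 vertices, 8 edges, and 3 connected components.
A forest on 11 vertices with 3 components has exactly 8 edges, which matches — so no cycle.

No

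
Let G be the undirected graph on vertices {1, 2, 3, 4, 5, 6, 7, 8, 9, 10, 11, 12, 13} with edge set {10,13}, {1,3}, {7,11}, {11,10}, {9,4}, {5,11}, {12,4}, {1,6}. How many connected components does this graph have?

Component: {2}
Component: {8}
Component: {1, 3, 6}
Component: {4, 9, 12}
Component: {5, 7, 10, 11, 13}

5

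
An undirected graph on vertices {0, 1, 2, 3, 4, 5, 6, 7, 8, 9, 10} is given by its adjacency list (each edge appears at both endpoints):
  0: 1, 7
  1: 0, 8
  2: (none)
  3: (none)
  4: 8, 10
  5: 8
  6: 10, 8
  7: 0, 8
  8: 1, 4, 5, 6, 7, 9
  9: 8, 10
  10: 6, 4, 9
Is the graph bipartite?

Yes

A valid 2-coloring puts {1, 2, 3, 4, 5, 6, 7, 9} on one side and {0, 8, 10} on the other; every edge crosses between the two sides.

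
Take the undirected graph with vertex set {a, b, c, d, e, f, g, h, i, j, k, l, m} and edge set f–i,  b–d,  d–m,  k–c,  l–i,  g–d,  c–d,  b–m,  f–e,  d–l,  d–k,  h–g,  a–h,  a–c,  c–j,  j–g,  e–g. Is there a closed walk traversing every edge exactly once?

Yes

Degrees: a:2, b:2, c:4, d:6, e:2, f:2, g:4, h:2, i:2, j:2, k:2, l:2, m:2
All degrees are even and the non-isolated vertices are connected — an Eulerian circuit exists.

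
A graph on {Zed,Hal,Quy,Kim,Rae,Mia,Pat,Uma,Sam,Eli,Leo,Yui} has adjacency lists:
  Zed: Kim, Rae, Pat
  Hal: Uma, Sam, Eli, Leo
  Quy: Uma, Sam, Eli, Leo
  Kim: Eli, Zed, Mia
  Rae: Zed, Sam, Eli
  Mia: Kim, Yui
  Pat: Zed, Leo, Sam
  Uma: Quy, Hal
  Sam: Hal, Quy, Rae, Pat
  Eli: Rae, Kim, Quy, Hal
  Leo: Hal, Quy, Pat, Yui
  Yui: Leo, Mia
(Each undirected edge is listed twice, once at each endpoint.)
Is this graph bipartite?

A valid 2-coloring puts {Hal, Quy, Kim, Rae, Pat, Yui} on one side and {Zed, Mia, Uma, Sam, Eli, Leo} on the other; every edge crosses between the two sides.

Yes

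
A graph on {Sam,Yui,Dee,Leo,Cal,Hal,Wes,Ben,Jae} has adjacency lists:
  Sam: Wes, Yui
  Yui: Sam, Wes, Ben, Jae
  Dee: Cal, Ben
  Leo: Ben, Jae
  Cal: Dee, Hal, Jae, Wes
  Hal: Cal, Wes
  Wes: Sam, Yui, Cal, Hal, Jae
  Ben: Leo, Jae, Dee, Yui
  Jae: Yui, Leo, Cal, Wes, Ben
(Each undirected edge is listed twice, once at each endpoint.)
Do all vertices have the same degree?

No

Degrees: Sam:2, Yui:4, Dee:2, Leo:2, Cal:4, Hal:2, Wes:5, Ben:4, Jae:5
Vertex Sam has degree 2 while Wes has degree 5, so the graph is not regular.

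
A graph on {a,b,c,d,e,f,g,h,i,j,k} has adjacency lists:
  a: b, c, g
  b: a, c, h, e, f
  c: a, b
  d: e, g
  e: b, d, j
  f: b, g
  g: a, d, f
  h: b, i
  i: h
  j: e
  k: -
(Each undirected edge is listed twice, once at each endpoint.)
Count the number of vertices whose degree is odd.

6

Degrees: a:3, b:5, c:2, d:2, e:3, f:2, g:3, h:2, i:1, j:1, k:0
Odd-degree vertices: a, b, e, g, i, j.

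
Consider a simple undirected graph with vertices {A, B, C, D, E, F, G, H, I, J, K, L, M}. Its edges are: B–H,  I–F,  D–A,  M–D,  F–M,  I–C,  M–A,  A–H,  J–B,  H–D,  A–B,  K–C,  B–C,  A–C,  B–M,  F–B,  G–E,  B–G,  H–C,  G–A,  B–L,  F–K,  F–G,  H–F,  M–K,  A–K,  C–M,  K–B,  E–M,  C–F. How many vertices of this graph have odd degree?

Degrees: A:7, B:9, C:7, D:3, E:2, F:7, G:4, H:5, I:2, J:1, K:5, L:1, M:7
Odd-degree vertices: A, B, C, D, F, H, J, K, L, M.

10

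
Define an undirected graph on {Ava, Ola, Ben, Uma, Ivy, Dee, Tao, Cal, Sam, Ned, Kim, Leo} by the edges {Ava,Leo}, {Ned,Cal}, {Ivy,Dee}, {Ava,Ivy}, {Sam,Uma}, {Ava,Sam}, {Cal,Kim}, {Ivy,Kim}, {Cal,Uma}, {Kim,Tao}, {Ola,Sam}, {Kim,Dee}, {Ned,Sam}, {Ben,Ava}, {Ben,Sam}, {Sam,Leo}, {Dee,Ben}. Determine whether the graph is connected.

Starting from Ava and exploring outward reaches every vertex (Ava, Leo, Ivy, Ben, Sam, Dee, Kim, Ned, Uma, Ola, Cal, Tao); the graph is connected.

Yes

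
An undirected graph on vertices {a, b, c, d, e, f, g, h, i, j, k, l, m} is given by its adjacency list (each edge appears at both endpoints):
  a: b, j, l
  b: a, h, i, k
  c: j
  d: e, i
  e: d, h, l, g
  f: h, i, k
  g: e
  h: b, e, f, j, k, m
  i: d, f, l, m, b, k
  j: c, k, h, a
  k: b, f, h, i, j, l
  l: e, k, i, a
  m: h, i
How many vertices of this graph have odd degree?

Degrees: a:3, b:4, c:1, d:2, e:4, f:3, g:1, h:6, i:6, j:4, k:6, l:4, m:2
Odd-degree vertices: a, c, f, g.

4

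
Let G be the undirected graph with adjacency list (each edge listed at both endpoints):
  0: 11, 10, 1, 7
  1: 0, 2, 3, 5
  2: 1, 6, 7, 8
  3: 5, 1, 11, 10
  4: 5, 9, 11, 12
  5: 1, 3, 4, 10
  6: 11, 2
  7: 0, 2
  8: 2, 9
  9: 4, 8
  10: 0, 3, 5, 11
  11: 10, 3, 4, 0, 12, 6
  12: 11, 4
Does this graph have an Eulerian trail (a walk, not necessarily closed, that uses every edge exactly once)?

Degrees: 0:4, 1:4, 2:4, 3:4, 4:4, 5:4, 6:2, 7:2, 8:2, 9:2, 10:4, 11:6, 12:2
Odd-degree vertices: none (0 total).
The non-isolated vertices are connected and exactly 0 have odd degree, so an Eulerian trail exists.

Yes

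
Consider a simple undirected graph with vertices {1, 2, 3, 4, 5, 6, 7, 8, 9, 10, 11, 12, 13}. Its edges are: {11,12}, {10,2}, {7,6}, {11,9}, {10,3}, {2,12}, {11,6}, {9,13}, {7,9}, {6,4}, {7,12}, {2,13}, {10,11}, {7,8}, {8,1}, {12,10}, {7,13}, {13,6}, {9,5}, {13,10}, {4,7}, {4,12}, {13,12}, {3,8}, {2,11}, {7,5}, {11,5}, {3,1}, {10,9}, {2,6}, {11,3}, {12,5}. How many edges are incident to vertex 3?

4

Neighbors of 3: 1, 8, 10, 11.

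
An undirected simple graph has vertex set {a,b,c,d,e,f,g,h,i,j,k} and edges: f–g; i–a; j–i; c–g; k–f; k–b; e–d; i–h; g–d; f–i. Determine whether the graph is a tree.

Yes

The graph has 11 vertices and 10 edges.
Connected and |E| = |V| - 1, which characterizes a tree.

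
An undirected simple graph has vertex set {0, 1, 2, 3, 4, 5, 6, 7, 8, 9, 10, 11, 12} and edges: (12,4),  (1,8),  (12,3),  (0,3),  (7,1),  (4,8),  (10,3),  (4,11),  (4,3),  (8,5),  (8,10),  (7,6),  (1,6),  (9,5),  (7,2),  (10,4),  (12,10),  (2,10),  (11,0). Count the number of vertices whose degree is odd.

6

Degrees: 0:2, 1:3, 2:2, 3:4, 4:5, 5:2, 6:2, 7:3, 8:4, 9:1, 10:5, 11:2, 12:3
Odd-degree vertices: 1, 4, 7, 9, 10, 12.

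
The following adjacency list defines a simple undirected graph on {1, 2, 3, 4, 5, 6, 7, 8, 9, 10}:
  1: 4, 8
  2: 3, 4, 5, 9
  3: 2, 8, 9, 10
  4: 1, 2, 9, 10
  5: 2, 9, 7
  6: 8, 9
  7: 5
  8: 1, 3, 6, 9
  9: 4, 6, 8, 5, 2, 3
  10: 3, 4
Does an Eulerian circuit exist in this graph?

Degrees: 1:2, 2:4, 3:4, 4:4, 5:3, 6:2, 7:1, 8:4, 9:6, 10:2
5, 7 have odd degree; an Eulerian circuit needs every degree to be even, so none exists.

No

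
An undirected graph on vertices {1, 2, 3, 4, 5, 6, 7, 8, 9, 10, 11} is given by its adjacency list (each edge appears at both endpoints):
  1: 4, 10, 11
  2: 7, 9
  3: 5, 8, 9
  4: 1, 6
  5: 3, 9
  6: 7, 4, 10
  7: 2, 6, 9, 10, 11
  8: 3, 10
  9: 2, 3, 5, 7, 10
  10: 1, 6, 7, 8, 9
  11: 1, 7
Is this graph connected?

Yes

A breadth-first search from 1 visits 1, 10, 4, 11, 8, 7, 9, 6, 3, 2, 5 — all 11 vertices — so the graph is connected.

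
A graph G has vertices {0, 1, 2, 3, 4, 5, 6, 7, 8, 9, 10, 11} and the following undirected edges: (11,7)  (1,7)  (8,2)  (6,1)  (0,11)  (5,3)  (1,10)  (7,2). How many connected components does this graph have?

4

Component: {4}
Component: {9}
Component: {3, 5}
Component: {0, 1, 2, 6, 7, 8, 10, 11}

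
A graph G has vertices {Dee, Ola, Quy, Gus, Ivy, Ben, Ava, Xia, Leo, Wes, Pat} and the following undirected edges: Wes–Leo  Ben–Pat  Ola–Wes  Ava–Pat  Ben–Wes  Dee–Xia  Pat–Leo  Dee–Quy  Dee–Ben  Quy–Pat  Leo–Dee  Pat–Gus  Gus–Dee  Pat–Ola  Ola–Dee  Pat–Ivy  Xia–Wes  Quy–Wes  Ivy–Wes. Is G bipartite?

Yes

A valid 2-coloring puts {Ola, Quy, Gus, Ivy, Ben, Ava, Xia, Leo} on one side and {Dee, Wes, Pat} on the other; every edge crosses between the two sides.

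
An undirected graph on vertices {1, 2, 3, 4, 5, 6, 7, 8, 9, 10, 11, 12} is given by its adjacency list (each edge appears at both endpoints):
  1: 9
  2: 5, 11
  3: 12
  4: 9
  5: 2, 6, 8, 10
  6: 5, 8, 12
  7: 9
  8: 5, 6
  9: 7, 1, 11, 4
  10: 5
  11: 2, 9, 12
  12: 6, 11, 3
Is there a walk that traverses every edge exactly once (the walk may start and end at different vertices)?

No

Degrees: 1:1, 2:2, 3:1, 4:1, 5:4, 6:3, 7:1, 8:2, 9:4, 10:1, 11:3, 12:3
Odd-degree vertices: 1, 3, 4, 6, 7, 10, 11, 12 (8 total).
An Eulerian trail requires 0 or 2 odd-degree vertices; here there are 8.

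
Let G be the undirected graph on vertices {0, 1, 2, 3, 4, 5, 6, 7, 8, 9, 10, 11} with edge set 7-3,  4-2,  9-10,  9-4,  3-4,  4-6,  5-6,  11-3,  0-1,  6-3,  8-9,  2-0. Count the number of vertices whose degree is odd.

Degrees: 0:2, 1:1, 2:2, 3:4, 4:4, 5:1, 6:3, 7:1, 8:1, 9:3, 10:1, 11:1
Odd-degree vertices: 1, 5, 6, 7, 8, 9, 10, 11.

8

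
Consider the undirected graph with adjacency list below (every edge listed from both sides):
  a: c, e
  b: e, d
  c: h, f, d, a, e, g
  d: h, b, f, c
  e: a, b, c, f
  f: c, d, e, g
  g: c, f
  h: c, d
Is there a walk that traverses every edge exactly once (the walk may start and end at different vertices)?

Degrees: a:2, b:2, c:6, d:4, e:4, f:4, g:2, h:2
Odd-degree vertices: none (0 total).
The non-isolated vertices are connected and exactly 0 have odd degree, so an Eulerian trail exists.

Yes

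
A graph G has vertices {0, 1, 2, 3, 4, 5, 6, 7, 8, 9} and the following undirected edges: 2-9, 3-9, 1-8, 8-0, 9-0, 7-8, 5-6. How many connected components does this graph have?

3

Component: {4}
Component: {5, 6}
Component: {0, 1, 2, 3, 7, 8, 9}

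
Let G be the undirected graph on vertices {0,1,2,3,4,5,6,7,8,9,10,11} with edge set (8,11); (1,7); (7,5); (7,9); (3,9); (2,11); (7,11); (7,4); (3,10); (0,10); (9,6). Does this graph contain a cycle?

No

|V| = 12, |E| = 11, number of components = 1.
A forest on 12 vertices with 1 component has exactly 11 edges, which matches — so no cycle.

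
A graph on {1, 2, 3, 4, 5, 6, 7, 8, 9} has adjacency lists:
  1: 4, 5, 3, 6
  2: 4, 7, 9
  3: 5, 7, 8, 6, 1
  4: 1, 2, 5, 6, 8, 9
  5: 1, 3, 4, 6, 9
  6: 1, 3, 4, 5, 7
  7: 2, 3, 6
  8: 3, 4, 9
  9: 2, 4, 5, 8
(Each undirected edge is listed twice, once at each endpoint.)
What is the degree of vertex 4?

Neighbors of 4: 1, 2, 5, 6, 8, 9.

6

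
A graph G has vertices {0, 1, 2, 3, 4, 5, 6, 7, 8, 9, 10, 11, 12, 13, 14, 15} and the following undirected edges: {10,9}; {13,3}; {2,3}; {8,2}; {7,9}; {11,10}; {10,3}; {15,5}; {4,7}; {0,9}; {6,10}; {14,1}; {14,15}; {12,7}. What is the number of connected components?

Component: {1, 5, 14, 15}
Component: {0, 2, 3, 4, 6, 7, 8, 9, 10, 11, 12, 13}

2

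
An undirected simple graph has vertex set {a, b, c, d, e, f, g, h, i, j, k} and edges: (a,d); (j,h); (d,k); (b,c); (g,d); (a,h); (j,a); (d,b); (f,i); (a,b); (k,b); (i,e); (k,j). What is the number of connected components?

Component: {e, f, i}
Component: {a, b, c, d, g, h, j, k}

2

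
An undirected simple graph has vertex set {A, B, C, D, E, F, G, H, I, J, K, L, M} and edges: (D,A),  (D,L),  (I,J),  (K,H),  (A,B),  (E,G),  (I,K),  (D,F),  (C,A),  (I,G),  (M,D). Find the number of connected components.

Component: {E, G, H, I, J, K}
Component: {A, B, C, D, F, L, M}

2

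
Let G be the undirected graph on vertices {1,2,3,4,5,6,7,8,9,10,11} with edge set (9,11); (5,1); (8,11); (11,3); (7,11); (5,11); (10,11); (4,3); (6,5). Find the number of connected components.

2

Component: {2}
Component: {1, 3, 4, 5, 6, 7, 8, 9, 10, 11}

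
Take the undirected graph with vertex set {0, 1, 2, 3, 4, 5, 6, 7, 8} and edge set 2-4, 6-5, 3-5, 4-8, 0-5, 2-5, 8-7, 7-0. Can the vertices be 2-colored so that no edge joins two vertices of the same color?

Yes

Color {1, 4, 5, 7} black and {0, 2, 3, 6, 8} white. No edge joins two same-colored vertices, so the graph is bipartite.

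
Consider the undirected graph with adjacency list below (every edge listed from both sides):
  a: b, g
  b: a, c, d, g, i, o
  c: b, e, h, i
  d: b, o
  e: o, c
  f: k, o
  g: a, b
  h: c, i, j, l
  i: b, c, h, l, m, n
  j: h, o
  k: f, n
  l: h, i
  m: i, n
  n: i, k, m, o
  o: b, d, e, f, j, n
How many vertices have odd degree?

Degrees: a:2, b:6, c:4, d:2, e:2, f:2, g:2, h:4, i:6, j:2, k:2, l:2, m:2, n:4, o:6
Odd-degree vertices: none.

0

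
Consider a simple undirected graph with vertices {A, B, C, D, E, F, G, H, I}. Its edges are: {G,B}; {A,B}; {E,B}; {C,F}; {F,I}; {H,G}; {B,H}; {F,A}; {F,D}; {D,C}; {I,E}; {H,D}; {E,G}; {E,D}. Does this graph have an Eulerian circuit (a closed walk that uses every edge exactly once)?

No

Degrees: A:2, B:4, C:2, D:4, E:4, F:4, G:3, H:3, I:2
Vertices with odd degree: G, H. An Eulerian circuit requires all degrees even.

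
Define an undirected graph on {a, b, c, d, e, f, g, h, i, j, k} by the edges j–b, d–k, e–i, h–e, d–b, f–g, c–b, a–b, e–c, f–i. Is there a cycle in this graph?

No

The graph has 11 vertices, 10 edges, and 1 connected component.
Since 10 = 11 - 1, the graph is a forest and contains no cycle.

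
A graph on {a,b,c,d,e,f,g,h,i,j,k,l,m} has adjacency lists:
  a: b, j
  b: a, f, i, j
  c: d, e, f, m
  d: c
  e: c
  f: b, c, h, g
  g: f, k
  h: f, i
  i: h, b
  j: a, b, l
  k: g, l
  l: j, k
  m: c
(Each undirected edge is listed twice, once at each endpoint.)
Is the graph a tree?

|V| = 13, |E| = 15.
Connected but with 15 > 12 edges, so it has a cycle and is not a tree.

No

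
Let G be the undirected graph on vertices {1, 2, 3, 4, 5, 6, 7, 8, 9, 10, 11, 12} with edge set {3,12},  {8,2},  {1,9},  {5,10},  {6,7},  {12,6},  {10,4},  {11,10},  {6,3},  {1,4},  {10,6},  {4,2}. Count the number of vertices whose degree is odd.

6

Degrees: 1:2, 2:2, 3:2, 4:3, 5:1, 6:4, 7:1, 8:1, 9:1, 10:4, 11:1, 12:2
Odd-degree vertices: 4, 5, 7, 8, 9, 11.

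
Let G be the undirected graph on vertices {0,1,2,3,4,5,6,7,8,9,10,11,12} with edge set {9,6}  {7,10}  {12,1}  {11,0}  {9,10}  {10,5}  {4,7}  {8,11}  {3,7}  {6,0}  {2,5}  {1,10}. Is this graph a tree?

Yes

The graph has 13 vertices and 12 edges.
Connected and |E| = |V| - 1, which characterizes a tree.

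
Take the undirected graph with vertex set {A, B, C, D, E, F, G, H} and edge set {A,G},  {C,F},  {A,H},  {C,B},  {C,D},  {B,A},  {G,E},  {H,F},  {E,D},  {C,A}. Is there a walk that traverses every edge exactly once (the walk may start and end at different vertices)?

Degrees: A:4, B:2, C:4, D:2, E:2, F:2, G:2, H:2
Odd-degree vertices: none (0 total).
The non-isolated vertices are connected and exactly 0 have odd degree, so an Eulerian trail exists.

Yes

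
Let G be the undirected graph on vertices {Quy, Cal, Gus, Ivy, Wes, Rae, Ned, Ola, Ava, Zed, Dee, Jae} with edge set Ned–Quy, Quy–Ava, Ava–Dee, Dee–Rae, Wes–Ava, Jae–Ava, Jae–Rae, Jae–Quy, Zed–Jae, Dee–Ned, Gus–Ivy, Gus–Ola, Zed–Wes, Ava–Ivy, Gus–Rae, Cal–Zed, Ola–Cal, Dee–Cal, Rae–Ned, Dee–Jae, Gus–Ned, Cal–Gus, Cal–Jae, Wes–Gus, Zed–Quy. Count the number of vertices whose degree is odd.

4

Degrees: Quy:4, Cal:5, Gus:6, Ivy:2, Wes:3, Rae:4, Ned:4, Ola:2, Ava:5, Zed:4, Dee:5, Jae:6
Odd-degree vertices: Cal, Wes, Ava, Dee.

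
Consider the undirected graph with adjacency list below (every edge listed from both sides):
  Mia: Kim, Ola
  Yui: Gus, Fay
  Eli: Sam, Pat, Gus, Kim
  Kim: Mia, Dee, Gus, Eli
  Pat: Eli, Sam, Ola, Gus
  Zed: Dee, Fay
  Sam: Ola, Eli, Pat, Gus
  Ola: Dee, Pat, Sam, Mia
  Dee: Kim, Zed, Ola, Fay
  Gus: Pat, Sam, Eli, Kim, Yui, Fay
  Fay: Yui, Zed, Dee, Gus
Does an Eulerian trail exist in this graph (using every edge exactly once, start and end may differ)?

Degrees: Mia:2, Yui:2, Eli:4, Kim:4, Pat:4, Zed:2, Sam:4, Ola:4, Dee:4, Gus:6, Fay:4
Odd-degree vertices: none (0 total).
The non-isolated vertices are connected and exactly 0 have odd degree, so an Eulerian trail exists.

Yes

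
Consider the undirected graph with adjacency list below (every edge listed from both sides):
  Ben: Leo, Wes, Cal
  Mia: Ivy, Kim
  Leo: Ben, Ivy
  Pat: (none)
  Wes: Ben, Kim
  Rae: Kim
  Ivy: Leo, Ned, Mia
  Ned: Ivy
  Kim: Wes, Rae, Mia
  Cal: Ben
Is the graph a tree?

No

|V| = 10, |E| = 9.
It splits into 2 components, so it cannot be a tree.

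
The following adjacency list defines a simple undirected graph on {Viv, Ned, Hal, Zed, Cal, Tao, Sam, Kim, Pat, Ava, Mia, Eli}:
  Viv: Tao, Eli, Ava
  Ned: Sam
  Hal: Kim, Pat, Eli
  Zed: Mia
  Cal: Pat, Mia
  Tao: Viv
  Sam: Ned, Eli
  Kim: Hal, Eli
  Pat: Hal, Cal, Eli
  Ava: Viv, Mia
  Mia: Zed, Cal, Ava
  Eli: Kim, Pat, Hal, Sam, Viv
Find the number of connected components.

Component: {Viv, Ned, Hal, Zed, Cal, Tao, Sam, Kim, Pat, Ava, Mia, Eli}

1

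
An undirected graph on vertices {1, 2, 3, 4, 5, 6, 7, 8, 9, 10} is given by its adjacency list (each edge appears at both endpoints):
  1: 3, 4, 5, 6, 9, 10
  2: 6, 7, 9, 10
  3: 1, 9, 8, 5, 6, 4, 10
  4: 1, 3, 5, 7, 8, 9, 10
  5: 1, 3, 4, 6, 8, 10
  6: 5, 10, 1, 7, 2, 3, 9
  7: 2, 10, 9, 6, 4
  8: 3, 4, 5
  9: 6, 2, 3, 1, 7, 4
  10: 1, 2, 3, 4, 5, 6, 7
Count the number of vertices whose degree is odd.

6

Degrees: 1:6, 2:4, 3:7, 4:7, 5:6, 6:7, 7:5, 8:3, 9:6, 10:7
Odd-degree vertices: 3, 4, 6, 7, 8, 10.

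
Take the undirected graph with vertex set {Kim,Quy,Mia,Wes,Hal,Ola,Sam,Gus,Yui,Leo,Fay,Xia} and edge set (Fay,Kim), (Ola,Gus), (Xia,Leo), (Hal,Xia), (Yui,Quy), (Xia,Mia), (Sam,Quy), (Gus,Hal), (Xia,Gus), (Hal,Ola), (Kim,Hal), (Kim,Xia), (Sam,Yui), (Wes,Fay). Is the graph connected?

Component: {Quy, Sam, Yui}
Component: {Kim, Mia, Wes, Hal, Ola, Gus, Leo, Fay, Xia}
There are 2 separate components, so the graph is not connected.

No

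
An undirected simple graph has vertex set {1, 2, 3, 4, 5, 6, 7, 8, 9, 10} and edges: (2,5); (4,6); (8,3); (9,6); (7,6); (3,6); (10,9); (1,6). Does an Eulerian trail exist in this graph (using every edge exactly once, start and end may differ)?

Degrees: 1:1, 2:1, 3:2, 4:1, 5:1, 6:5, 7:1, 8:1, 9:2, 10:1
Odd-degree vertices: 1, 2, 4, 5, 6, 7, 8, 10 (8 total).
An Eulerian trail requires 0 or 2 odd-degree vertices; here there are 8.

No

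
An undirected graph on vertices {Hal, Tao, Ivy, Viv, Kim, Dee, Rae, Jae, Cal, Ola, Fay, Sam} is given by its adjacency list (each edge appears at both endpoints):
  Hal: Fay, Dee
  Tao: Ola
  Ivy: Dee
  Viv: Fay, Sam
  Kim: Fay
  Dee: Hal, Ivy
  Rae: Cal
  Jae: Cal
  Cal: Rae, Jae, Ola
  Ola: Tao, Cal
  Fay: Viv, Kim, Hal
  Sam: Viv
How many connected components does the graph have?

Component: {Tao, Rae, Jae, Cal, Ola}
Component: {Hal, Ivy, Viv, Kim, Dee, Fay, Sam}

2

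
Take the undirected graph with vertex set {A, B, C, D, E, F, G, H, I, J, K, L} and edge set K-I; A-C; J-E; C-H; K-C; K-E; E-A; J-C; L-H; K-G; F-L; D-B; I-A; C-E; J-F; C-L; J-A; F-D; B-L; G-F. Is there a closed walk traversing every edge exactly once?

Degrees: A:4, B:2, C:6, D:2, E:4, F:4, G:2, H:2, I:2, J:4, K:4, L:4
Every vertex has even degree and the edges form a single connected piece, so an Eulerian circuit exists.

Yes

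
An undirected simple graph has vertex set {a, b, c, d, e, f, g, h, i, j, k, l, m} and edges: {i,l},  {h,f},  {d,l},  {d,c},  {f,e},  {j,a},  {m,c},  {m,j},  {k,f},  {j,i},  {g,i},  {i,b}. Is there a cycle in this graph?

The graph has 13 vertices, 12 edges, and 2 connected components.
Since 12 > 13 - 2, a cycle must exist; for instance j-i-l-d-c-m-j.

Yes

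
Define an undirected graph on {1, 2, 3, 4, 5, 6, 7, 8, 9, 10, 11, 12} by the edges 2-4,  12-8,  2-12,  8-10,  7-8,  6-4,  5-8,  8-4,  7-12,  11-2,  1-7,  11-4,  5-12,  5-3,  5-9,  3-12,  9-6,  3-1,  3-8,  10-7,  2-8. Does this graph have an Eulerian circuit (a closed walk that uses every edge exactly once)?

No

Degrees: 1:2, 2:4, 3:4, 4:4, 5:4, 6:2, 7:4, 8:7, 9:2, 10:2, 11:2, 12:5
Vertices with odd degree: 8, 12. An Eulerian circuit requires all degrees even.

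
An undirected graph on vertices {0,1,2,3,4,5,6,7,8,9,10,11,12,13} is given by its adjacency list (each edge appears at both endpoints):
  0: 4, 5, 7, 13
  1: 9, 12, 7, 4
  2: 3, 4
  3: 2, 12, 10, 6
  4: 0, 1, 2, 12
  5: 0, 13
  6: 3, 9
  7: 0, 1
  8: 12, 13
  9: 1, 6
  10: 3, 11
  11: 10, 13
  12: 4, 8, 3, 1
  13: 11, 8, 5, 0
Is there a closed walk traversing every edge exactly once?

Yes

Degrees: 0:4, 1:4, 2:2, 3:4, 4:4, 5:2, 6:2, 7:2, 8:2, 9:2, 10:2, 11:2, 12:4, 13:4
Every vertex has even degree and the edges form a single connected piece, so an Eulerian circuit exists.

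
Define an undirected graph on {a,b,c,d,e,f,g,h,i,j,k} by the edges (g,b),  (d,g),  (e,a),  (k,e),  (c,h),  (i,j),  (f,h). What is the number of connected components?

4

Component: {i, j}
Component: {a, e, k}
Component: {b, d, g}
Component: {c, f, h}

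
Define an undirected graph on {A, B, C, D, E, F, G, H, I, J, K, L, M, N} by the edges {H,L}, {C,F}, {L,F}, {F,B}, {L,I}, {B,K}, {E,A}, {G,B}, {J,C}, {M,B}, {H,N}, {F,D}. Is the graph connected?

Component: {A, E}
Component: {B, C, D, F, G, H, I, J, K, L, M, N}
No edge joins these 2 groups, so the graph is disconnected.

No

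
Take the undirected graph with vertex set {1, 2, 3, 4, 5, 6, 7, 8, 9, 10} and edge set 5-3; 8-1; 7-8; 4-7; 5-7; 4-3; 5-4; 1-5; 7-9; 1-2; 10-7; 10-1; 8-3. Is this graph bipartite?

No

The cycle 5-4-3-5 has length 3, which is odd, so the graph is not bipartite.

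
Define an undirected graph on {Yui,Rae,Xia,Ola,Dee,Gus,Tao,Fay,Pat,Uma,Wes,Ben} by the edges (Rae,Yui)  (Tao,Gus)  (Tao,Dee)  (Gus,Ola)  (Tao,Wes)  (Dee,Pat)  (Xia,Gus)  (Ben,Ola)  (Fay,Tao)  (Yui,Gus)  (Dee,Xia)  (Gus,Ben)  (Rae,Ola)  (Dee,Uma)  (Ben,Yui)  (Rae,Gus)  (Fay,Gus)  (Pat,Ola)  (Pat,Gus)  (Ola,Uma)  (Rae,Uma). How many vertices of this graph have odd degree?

Degrees: Yui:3, Rae:4, Xia:2, Ola:5, Dee:4, Gus:8, Tao:4, Fay:2, Pat:3, Uma:3, Wes:1, Ben:3
Odd-degree vertices: Yui, Ola, Pat, Uma, Wes, Ben.

6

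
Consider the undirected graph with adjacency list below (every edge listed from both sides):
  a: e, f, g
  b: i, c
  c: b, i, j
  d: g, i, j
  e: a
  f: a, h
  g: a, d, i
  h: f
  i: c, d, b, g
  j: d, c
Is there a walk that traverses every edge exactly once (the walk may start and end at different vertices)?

Degrees: a:3, b:2, c:3, d:3, e:1, f:2, g:3, h:1, i:4, j:2
Odd-degree vertices: a, c, d, e, g, h (6 total).
An Eulerian trail requires 0 or 2 odd-degree vertices; here there are 6.

No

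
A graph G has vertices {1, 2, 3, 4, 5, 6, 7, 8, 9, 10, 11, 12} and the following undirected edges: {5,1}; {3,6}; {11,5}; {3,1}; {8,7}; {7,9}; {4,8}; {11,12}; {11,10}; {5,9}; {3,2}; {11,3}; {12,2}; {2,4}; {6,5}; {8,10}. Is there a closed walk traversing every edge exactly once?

Degrees: 1:2, 2:3, 3:4, 4:2, 5:4, 6:2, 7:2, 8:3, 9:2, 10:2, 11:4, 12:2
2, 8 have odd degree; an Eulerian circuit needs every degree to be even, so none exists.

No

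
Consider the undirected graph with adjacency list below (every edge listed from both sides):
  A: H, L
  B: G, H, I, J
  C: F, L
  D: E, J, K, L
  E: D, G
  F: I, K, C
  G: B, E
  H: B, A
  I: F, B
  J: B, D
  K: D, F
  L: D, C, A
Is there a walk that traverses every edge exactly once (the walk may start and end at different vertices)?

Yes

Degrees: A:2, B:4, C:2, D:4, E:2, F:3, G:2, H:2, I:2, J:2, K:2, L:3
Odd-degree vertices: F, L (2 total).
With 2 odd-degree vertices and all edges in one connected piece, an Eulerian trail exists (from F to L).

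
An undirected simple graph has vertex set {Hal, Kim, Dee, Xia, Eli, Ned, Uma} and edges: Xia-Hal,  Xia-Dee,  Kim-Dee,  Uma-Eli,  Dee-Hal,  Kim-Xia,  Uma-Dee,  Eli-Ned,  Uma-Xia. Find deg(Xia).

4

Neighbors of Xia: Hal, Kim, Dee, Uma.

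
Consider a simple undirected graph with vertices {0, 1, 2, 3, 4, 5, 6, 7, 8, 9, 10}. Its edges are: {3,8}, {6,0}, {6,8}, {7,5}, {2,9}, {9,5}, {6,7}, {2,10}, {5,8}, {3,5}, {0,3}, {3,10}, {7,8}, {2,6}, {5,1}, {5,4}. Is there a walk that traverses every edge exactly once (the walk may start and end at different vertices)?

Degrees: 0:2, 1:1, 2:3, 3:4, 4:1, 5:6, 6:4, 7:3, 8:4, 9:2, 10:2
Odd-degree vertices: 1, 2, 4, 7 (4 total).
With 4 odd-degree vertices (more than two), no single trail can use every edge.

No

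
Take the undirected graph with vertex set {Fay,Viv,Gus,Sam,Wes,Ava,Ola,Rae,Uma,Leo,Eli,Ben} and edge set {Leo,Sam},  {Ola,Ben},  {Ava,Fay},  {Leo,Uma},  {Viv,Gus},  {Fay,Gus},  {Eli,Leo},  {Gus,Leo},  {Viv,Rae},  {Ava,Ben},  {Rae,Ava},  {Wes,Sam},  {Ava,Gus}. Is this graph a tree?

|V| = 12, |E| = 13.
Connected but with 13 > 11 edges, so it has a cycle and is not a tree.

No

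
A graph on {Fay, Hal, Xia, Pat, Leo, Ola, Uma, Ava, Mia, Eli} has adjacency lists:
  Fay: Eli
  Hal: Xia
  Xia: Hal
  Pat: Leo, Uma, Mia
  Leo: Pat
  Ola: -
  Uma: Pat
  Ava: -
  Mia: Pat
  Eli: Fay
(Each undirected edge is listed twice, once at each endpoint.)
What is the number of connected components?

5

Component: {Ola}
Component: {Ava}
Component: {Fay, Eli}
Component: {Hal, Xia}
Component: {Pat, Leo, Uma, Mia}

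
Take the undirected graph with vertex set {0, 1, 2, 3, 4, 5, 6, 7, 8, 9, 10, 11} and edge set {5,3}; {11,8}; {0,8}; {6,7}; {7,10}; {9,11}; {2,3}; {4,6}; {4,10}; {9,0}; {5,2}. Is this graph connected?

No

Component: {1}
Component: {2, 3, 5}
Component: {0, 8, 9, 11}
Component: {4, 6, 7, 10}
No edge joins these 4 groups, so the graph is disconnected.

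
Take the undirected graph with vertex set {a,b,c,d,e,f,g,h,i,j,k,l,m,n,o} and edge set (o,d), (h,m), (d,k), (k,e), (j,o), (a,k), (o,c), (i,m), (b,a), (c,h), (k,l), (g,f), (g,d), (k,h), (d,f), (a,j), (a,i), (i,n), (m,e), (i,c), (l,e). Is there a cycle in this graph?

|V| = 15, |E| = 21, number of components = 1.
One cycle is d-f-g-d.

Yes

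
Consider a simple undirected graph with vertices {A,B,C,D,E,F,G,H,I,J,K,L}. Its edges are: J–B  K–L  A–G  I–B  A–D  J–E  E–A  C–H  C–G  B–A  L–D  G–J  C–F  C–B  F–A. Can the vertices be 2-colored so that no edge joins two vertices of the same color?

A valid 2-coloring puts {B, D, E, F, G, H, K} on one side and {A, C, I, J, L} on the other; every edge crosses between the two sides.

Yes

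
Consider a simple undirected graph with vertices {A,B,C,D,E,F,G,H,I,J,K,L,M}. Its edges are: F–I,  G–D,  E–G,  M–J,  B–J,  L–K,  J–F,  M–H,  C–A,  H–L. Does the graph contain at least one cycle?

No

The graph has 13 vertices, 10 edges, and 3 connected components.
A forest on 13 vertices with 3 components has exactly 10 edges, which matches — so no cycle.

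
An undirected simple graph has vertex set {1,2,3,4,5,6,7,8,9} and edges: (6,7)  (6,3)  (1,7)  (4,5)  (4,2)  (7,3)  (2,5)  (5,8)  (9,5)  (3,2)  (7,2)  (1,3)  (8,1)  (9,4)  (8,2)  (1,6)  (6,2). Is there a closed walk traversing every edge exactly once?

No

Degrees: 1:4, 2:6, 3:4, 4:3, 5:4, 6:4, 7:4, 8:3, 9:2
Vertices with odd degree: 4, 8. An Eulerian circuit requires all degrees even.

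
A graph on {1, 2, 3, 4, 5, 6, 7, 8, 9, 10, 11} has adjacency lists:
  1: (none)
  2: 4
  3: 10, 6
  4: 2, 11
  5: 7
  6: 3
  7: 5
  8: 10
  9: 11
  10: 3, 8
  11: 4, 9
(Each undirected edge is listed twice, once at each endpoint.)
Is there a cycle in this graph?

No

|V| = 11, |E| = 7, number of components = 4.
A forest on 11 vertices with 4 components has exactly 7 edges, which matches — so no cycle.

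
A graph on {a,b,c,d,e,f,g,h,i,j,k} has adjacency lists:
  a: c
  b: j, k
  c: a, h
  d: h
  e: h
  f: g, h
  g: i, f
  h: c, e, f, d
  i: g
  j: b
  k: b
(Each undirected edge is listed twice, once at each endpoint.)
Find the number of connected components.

2

Component: {b, j, k}
Component: {a, c, d, e, f, g, h, i}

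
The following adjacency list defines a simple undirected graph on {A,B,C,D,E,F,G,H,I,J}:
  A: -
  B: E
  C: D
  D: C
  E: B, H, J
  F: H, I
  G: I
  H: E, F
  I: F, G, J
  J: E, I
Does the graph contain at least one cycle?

Yes

The graph has 10 vertices, 8 edges, and 3 connected components.
Since 8 > 10 - 3, a cycle must exist; for instance E-J-I-F-H-E.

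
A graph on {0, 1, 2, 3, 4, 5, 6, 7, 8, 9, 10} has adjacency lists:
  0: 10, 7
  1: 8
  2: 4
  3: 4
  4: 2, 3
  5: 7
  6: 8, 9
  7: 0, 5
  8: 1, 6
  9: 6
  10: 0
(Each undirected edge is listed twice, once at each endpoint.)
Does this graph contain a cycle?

No

|V| = 11, |E| = 8, number of components = 3.
Since 8 = 11 - 3, the graph is a forest and contains no cycle.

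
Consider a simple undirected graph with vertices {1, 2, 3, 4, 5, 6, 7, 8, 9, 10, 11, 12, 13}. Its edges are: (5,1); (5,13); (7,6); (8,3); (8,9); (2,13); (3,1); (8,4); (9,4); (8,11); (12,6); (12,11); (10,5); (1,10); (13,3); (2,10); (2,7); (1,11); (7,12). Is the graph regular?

No

Degrees: 1:4, 2:3, 3:3, 4:2, 5:3, 6:2, 7:3, 8:4, 9:2, 10:3, 11:3, 12:3, 13:3
Degrees are not all equal (e.g. deg(4)=2 but deg(1)=4); not regular.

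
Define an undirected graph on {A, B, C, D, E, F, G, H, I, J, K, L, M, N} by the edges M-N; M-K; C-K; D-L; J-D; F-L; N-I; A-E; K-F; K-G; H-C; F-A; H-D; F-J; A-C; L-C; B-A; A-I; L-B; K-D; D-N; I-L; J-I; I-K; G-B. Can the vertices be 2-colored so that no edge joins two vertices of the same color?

No

The cycle D-L-B-G-K-D has length 5, which is odd, so the graph is not bipartite.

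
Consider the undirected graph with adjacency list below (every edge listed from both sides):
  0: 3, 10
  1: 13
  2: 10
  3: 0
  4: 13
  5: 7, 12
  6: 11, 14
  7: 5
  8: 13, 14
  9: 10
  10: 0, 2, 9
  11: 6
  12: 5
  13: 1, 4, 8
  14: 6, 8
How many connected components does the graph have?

Component: {5, 7, 12}
Component: {0, 2, 3, 9, 10}
Component: {1, 4, 6, 8, 11, 13, 14}

3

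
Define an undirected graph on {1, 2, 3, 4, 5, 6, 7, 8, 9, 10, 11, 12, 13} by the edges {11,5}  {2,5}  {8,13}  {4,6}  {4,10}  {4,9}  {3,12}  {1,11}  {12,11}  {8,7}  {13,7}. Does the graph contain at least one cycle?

|V| = 13, |E| = 11, number of components = 3.
One cycle is 7-8-13-7.

Yes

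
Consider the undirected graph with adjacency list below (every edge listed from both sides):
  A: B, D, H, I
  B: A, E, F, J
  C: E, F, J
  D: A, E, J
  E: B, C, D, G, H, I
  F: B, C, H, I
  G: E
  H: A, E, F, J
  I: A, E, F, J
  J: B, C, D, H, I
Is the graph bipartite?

Yes

Partition the vertices as {B, C, D, G, H, I} vs {A, E, F, J}. Each listed edge has one endpoint in each part, so the graph is bipartite.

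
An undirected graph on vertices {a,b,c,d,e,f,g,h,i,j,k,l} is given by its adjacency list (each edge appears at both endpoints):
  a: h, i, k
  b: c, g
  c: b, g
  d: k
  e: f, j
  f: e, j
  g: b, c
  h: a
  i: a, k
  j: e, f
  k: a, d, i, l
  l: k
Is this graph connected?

Component: {b, c, g}
Component: {e, f, j}
Component: {a, d, h, i, k, l}
No edge joins these 3 groups, so the graph is disconnected.

No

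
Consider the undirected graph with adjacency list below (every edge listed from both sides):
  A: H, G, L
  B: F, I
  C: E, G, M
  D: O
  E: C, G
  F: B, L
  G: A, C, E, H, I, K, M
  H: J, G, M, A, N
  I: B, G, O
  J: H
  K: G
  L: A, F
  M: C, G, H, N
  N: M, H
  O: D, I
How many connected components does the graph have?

Component: {A, B, C, D, E, F, G, H, I, J, K, L, M, N, O}

1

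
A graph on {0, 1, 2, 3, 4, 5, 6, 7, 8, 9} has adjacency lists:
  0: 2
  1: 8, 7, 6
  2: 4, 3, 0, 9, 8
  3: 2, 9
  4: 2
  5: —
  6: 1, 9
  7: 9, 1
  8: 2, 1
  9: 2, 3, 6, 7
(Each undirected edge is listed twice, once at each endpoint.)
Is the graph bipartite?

No

3-2-9-3 is an odd cycle (length 3), and a bipartite graph can contain only even cycles.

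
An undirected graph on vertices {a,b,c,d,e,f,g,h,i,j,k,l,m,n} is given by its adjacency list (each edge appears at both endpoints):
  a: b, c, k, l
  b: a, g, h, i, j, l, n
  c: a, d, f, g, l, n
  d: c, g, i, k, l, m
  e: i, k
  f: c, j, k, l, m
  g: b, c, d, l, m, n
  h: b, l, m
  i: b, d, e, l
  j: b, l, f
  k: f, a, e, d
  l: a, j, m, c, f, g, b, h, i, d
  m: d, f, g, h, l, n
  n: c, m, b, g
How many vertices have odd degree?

4

Degrees: a:4, b:7, c:6, d:6, e:2, f:5, g:6, h:3, i:4, j:3, k:4, l:10, m:6, n:4
Odd-degree vertices: b, f, h, j.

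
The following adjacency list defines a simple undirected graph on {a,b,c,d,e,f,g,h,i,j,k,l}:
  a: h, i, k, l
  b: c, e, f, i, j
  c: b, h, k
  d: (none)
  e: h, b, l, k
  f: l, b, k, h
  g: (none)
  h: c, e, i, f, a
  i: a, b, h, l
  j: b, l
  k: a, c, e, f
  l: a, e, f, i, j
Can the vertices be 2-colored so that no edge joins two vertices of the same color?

i-a-l-i is an odd cycle (length 3), and a bipartite graph can contain only even cycles.

No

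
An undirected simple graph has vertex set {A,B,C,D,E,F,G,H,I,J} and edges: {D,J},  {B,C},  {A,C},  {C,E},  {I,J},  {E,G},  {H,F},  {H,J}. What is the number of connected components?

2

Component: {A, B, C, E, G}
Component: {D, F, H, I, J}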